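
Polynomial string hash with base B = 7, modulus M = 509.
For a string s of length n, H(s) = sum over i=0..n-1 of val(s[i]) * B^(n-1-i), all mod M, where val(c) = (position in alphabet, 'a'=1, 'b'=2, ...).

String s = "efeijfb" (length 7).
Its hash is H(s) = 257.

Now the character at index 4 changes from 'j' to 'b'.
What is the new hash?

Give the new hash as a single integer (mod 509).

Answer: 374

Derivation:
val('j') = 10, val('b') = 2
Position k = 4, exponent = n-1-k = 2
B^2 mod M = 7^2 mod 509 = 49
Delta = (2 - 10) * 49 mod 509 = 117
New hash = (257 + 117) mod 509 = 374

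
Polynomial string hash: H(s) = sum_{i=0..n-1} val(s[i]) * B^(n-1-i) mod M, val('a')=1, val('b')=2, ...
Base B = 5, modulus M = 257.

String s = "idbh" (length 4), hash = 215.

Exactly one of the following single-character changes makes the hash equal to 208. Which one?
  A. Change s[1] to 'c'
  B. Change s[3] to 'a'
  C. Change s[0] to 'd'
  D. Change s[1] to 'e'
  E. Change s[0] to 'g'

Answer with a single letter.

Answer: B

Derivation:
Option A: s[1]='d'->'c', delta=(3-4)*5^2 mod 257 = 232, hash=215+232 mod 257 = 190
Option B: s[3]='h'->'a', delta=(1-8)*5^0 mod 257 = 250, hash=215+250 mod 257 = 208 <-- target
Option C: s[0]='i'->'d', delta=(4-9)*5^3 mod 257 = 146, hash=215+146 mod 257 = 104
Option D: s[1]='d'->'e', delta=(5-4)*5^2 mod 257 = 25, hash=215+25 mod 257 = 240
Option E: s[0]='i'->'g', delta=(7-9)*5^3 mod 257 = 7, hash=215+7 mod 257 = 222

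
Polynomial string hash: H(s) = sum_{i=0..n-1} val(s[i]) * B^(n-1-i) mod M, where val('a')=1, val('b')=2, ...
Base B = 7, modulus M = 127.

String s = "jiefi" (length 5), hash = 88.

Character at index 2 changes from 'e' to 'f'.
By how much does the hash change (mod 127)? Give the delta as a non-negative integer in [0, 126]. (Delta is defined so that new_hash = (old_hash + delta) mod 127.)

Answer: 49

Derivation:
Delta formula: (val(new) - val(old)) * B^(n-1-k) mod M
  val('f') - val('e') = 6 - 5 = 1
  B^(n-1-k) = 7^2 mod 127 = 49
  Delta = 1 * 49 mod 127 = 49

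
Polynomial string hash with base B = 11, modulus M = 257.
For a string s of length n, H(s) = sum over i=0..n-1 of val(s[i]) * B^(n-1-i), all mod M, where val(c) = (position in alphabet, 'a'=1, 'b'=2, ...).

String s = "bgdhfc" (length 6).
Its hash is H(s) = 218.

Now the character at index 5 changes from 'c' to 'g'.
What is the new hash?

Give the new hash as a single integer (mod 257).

val('c') = 3, val('g') = 7
Position k = 5, exponent = n-1-k = 0
B^0 mod M = 11^0 mod 257 = 1
Delta = (7 - 3) * 1 mod 257 = 4
New hash = (218 + 4) mod 257 = 222

Answer: 222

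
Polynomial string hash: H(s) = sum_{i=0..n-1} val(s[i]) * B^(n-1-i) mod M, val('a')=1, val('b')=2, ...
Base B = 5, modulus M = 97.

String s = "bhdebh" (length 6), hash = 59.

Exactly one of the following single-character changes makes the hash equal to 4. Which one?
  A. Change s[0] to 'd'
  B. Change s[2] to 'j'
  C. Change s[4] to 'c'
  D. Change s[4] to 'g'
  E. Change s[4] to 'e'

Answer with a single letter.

Answer: A

Derivation:
Option A: s[0]='b'->'d', delta=(4-2)*5^5 mod 97 = 42, hash=59+42 mod 97 = 4 <-- target
Option B: s[2]='d'->'j', delta=(10-4)*5^3 mod 97 = 71, hash=59+71 mod 97 = 33
Option C: s[4]='b'->'c', delta=(3-2)*5^1 mod 97 = 5, hash=59+5 mod 97 = 64
Option D: s[4]='b'->'g', delta=(7-2)*5^1 mod 97 = 25, hash=59+25 mod 97 = 84
Option E: s[4]='b'->'e', delta=(5-2)*5^1 mod 97 = 15, hash=59+15 mod 97 = 74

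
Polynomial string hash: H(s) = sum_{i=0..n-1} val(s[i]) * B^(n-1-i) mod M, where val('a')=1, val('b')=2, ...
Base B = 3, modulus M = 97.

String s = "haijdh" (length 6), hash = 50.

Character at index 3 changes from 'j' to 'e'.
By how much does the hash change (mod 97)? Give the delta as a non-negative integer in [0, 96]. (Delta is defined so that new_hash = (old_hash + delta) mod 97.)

Delta formula: (val(new) - val(old)) * B^(n-1-k) mod M
  val('e') - val('j') = 5 - 10 = -5
  B^(n-1-k) = 3^2 mod 97 = 9
  Delta = -5 * 9 mod 97 = 52

Answer: 52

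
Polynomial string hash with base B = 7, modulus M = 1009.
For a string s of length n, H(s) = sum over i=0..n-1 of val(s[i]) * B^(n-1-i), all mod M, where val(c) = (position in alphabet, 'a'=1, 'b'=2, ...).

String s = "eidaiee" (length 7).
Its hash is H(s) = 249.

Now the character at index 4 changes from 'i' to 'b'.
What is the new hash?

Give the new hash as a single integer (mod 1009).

val('i') = 9, val('b') = 2
Position k = 4, exponent = n-1-k = 2
B^2 mod M = 7^2 mod 1009 = 49
Delta = (2 - 9) * 49 mod 1009 = 666
New hash = (249 + 666) mod 1009 = 915

Answer: 915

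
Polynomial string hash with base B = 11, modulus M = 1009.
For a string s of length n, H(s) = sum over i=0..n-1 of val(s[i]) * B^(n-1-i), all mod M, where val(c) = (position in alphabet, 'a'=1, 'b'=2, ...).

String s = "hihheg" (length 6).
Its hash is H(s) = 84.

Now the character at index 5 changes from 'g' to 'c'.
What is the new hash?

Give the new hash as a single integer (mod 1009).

Answer: 80

Derivation:
val('g') = 7, val('c') = 3
Position k = 5, exponent = n-1-k = 0
B^0 mod M = 11^0 mod 1009 = 1
Delta = (3 - 7) * 1 mod 1009 = 1005
New hash = (84 + 1005) mod 1009 = 80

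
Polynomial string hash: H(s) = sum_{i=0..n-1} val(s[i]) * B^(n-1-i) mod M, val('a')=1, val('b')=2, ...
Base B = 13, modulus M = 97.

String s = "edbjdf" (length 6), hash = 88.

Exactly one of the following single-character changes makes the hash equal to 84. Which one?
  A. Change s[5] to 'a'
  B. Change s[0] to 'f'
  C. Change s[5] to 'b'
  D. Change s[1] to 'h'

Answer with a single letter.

Answer: C

Derivation:
Option A: s[5]='f'->'a', delta=(1-6)*13^0 mod 97 = 92, hash=88+92 mod 97 = 83
Option B: s[0]='e'->'f', delta=(6-5)*13^5 mod 97 = 74, hash=88+74 mod 97 = 65
Option C: s[5]='f'->'b', delta=(2-6)*13^0 mod 97 = 93, hash=88+93 mod 97 = 84 <-- target
Option D: s[1]='d'->'h', delta=(8-4)*13^4 mod 97 = 75, hash=88+75 mod 97 = 66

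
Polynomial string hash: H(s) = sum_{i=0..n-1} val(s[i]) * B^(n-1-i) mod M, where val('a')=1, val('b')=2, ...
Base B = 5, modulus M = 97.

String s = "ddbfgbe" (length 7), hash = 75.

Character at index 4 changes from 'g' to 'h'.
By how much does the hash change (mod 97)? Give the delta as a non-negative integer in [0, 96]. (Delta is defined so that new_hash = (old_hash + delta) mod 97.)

Answer: 25

Derivation:
Delta formula: (val(new) - val(old)) * B^(n-1-k) mod M
  val('h') - val('g') = 8 - 7 = 1
  B^(n-1-k) = 5^2 mod 97 = 25
  Delta = 1 * 25 mod 97 = 25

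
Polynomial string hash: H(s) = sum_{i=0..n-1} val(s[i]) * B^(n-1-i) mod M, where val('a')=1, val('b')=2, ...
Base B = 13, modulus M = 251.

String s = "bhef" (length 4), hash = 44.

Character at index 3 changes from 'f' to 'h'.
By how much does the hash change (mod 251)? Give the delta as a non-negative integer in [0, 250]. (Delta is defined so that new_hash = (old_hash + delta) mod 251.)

Answer: 2

Derivation:
Delta formula: (val(new) - val(old)) * B^(n-1-k) mod M
  val('h') - val('f') = 8 - 6 = 2
  B^(n-1-k) = 13^0 mod 251 = 1
  Delta = 2 * 1 mod 251 = 2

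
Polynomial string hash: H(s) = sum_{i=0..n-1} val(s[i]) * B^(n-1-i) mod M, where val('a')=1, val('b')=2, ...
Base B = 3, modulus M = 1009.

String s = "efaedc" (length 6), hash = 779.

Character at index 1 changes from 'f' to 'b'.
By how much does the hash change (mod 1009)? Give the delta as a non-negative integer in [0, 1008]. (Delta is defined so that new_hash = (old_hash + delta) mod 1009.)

Answer: 685

Derivation:
Delta formula: (val(new) - val(old)) * B^(n-1-k) mod M
  val('b') - val('f') = 2 - 6 = -4
  B^(n-1-k) = 3^4 mod 1009 = 81
  Delta = -4 * 81 mod 1009 = 685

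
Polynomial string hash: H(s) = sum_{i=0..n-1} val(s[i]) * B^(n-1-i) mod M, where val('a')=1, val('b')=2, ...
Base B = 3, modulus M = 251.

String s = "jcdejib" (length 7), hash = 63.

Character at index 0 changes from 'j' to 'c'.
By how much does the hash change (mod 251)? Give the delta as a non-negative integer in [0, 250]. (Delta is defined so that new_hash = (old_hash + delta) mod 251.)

Answer: 168

Derivation:
Delta formula: (val(new) - val(old)) * B^(n-1-k) mod M
  val('c') - val('j') = 3 - 10 = -7
  B^(n-1-k) = 3^6 mod 251 = 227
  Delta = -7 * 227 mod 251 = 168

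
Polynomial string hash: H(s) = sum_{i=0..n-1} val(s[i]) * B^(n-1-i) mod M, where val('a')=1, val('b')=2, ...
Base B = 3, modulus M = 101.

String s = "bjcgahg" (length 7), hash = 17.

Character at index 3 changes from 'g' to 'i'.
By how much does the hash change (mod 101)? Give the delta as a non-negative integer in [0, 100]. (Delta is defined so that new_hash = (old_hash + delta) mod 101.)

Answer: 54

Derivation:
Delta formula: (val(new) - val(old)) * B^(n-1-k) mod M
  val('i') - val('g') = 9 - 7 = 2
  B^(n-1-k) = 3^3 mod 101 = 27
  Delta = 2 * 27 mod 101 = 54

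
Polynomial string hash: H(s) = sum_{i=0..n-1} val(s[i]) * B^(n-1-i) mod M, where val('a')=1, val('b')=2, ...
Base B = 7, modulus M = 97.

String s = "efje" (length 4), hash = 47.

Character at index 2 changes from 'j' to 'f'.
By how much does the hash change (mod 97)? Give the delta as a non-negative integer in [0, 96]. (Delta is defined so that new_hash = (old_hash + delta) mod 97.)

Answer: 69

Derivation:
Delta formula: (val(new) - val(old)) * B^(n-1-k) mod M
  val('f') - val('j') = 6 - 10 = -4
  B^(n-1-k) = 7^1 mod 97 = 7
  Delta = -4 * 7 mod 97 = 69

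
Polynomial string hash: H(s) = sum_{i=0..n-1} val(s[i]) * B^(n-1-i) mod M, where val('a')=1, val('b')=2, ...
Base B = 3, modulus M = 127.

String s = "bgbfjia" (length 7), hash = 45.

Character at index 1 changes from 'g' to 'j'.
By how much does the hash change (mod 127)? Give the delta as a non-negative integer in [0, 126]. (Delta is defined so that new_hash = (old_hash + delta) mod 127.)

Answer: 94

Derivation:
Delta formula: (val(new) - val(old)) * B^(n-1-k) mod M
  val('j') - val('g') = 10 - 7 = 3
  B^(n-1-k) = 3^5 mod 127 = 116
  Delta = 3 * 116 mod 127 = 94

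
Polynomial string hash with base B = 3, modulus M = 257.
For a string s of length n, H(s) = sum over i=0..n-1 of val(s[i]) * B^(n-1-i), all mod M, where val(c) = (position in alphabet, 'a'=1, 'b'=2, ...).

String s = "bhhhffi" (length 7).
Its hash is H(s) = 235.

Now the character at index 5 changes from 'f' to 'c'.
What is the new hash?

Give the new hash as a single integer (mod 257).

Answer: 226

Derivation:
val('f') = 6, val('c') = 3
Position k = 5, exponent = n-1-k = 1
B^1 mod M = 3^1 mod 257 = 3
Delta = (3 - 6) * 3 mod 257 = 248
New hash = (235 + 248) mod 257 = 226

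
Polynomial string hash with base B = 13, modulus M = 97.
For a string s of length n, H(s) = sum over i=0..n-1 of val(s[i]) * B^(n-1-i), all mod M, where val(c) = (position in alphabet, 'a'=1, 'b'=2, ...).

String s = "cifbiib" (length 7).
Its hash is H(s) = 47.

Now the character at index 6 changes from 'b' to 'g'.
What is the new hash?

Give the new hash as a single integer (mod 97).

Answer: 52

Derivation:
val('b') = 2, val('g') = 7
Position k = 6, exponent = n-1-k = 0
B^0 mod M = 13^0 mod 97 = 1
Delta = (7 - 2) * 1 mod 97 = 5
New hash = (47 + 5) mod 97 = 52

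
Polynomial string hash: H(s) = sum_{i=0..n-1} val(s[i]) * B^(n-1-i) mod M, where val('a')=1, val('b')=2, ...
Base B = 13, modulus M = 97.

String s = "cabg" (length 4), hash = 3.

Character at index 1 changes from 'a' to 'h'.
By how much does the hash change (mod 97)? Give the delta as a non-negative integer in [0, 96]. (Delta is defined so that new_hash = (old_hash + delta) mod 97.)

Delta formula: (val(new) - val(old)) * B^(n-1-k) mod M
  val('h') - val('a') = 8 - 1 = 7
  B^(n-1-k) = 13^2 mod 97 = 72
  Delta = 7 * 72 mod 97 = 19

Answer: 19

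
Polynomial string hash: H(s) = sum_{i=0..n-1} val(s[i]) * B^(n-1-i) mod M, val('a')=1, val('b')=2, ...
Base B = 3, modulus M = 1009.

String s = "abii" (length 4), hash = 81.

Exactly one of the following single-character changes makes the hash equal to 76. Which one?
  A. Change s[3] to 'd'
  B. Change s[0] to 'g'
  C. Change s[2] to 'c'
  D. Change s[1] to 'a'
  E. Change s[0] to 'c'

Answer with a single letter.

Option A: s[3]='i'->'d', delta=(4-9)*3^0 mod 1009 = 1004, hash=81+1004 mod 1009 = 76 <-- target
Option B: s[0]='a'->'g', delta=(7-1)*3^3 mod 1009 = 162, hash=81+162 mod 1009 = 243
Option C: s[2]='i'->'c', delta=(3-9)*3^1 mod 1009 = 991, hash=81+991 mod 1009 = 63
Option D: s[1]='b'->'a', delta=(1-2)*3^2 mod 1009 = 1000, hash=81+1000 mod 1009 = 72
Option E: s[0]='a'->'c', delta=(3-1)*3^3 mod 1009 = 54, hash=81+54 mod 1009 = 135

Answer: A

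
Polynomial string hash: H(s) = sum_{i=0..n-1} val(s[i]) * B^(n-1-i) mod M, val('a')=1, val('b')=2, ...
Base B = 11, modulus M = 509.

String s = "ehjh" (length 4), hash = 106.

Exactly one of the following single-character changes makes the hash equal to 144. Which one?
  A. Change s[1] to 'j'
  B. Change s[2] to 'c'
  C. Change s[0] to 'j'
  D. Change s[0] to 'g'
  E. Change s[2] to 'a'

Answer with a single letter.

Answer: C

Derivation:
Option A: s[1]='h'->'j', delta=(10-8)*11^2 mod 509 = 242, hash=106+242 mod 509 = 348
Option B: s[2]='j'->'c', delta=(3-10)*11^1 mod 509 = 432, hash=106+432 mod 509 = 29
Option C: s[0]='e'->'j', delta=(10-5)*11^3 mod 509 = 38, hash=106+38 mod 509 = 144 <-- target
Option D: s[0]='e'->'g', delta=(7-5)*11^3 mod 509 = 117, hash=106+117 mod 509 = 223
Option E: s[2]='j'->'a', delta=(1-10)*11^1 mod 509 = 410, hash=106+410 mod 509 = 7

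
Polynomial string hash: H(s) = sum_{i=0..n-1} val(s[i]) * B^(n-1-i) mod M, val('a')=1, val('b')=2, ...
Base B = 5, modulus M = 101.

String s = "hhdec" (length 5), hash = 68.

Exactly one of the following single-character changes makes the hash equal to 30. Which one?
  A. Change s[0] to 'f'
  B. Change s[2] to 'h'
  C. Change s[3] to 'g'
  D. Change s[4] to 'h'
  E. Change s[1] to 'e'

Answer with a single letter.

Option A: s[0]='h'->'f', delta=(6-8)*5^4 mod 101 = 63, hash=68+63 mod 101 = 30 <-- target
Option B: s[2]='d'->'h', delta=(8-4)*5^2 mod 101 = 100, hash=68+100 mod 101 = 67
Option C: s[3]='e'->'g', delta=(7-5)*5^1 mod 101 = 10, hash=68+10 mod 101 = 78
Option D: s[4]='c'->'h', delta=(8-3)*5^0 mod 101 = 5, hash=68+5 mod 101 = 73
Option E: s[1]='h'->'e', delta=(5-8)*5^3 mod 101 = 29, hash=68+29 mod 101 = 97

Answer: A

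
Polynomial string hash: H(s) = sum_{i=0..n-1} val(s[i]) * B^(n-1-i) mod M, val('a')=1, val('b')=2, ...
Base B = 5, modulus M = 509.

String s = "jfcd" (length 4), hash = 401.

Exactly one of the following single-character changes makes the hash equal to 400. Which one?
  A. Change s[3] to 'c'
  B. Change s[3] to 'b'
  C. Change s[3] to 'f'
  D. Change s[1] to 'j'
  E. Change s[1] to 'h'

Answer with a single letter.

Answer: A

Derivation:
Option A: s[3]='d'->'c', delta=(3-4)*5^0 mod 509 = 508, hash=401+508 mod 509 = 400 <-- target
Option B: s[3]='d'->'b', delta=(2-4)*5^0 mod 509 = 507, hash=401+507 mod 509 = 399
Option C: s[3]='d'->'f', delta=(6-4)*5^0 mod 509 = 2, hash=401+2 mod 509 = 403
Option D: s[1]='f'->'j', delta=(10-6)*5^2 mod 509 = 100, hash=401+100 mod 509 = 501
Option E: s[1]='f'->'h', delta=(8-6)*5^2 mod 509 = 50, hash=401+50 mod 509 = 451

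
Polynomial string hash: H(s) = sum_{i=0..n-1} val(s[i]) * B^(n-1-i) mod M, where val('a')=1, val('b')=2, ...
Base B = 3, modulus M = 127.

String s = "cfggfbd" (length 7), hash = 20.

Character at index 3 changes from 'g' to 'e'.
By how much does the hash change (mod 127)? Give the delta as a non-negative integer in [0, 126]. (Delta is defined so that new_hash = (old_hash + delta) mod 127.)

Delta formula: (val(new) - val(old)) * B^(n-1-k) mod M
  val('e') - val('g') = 5 - 7 = -2
  B^(n-1-k) = 3^3 mod 127 = 27
  Delta = -2 * 27 mod 127 = 73

Answer: 73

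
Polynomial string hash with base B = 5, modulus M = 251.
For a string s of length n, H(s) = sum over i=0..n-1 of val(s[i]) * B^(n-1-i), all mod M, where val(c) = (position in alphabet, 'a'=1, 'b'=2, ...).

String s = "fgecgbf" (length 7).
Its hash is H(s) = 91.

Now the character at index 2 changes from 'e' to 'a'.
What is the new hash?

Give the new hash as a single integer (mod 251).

Answer: 101

Derivation:
val('e') = 5, val('a') = 1
Position k = 2, exponent = n-1-k = 4
B^4 mod M = 5^4 mod 251 = 123
Delta = (1 - 5) * 123 mod 251 = 10
New hash = (91 + 10) mod 251 = 101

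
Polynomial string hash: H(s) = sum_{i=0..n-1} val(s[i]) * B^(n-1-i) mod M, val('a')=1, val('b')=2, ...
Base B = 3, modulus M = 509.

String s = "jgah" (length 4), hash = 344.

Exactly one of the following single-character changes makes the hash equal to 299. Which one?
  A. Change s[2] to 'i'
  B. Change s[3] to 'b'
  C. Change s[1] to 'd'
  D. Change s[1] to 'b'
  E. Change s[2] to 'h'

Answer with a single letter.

Option A: s[2]='a'->'i', delta=(9-1)*3^1 mod 509 = 24, hash=344+24 mod 509 = 368
Option B: s[3]='h'->'b', delta=(2-8)*3^0 mod 509 = 503, hash=344+503 mod 509 = 338
Option C: s[1]='g'->'d', delta=(4-7)*3^2 mod 509 = 482, hash=344+482 mod 509 = 317
Option D: s[1]='g'->'b', delta=(2-7)*3^2 mod 509 = 464, hash=344+464 mod 509 = 299 <-- target
Option E: s[2]='a'->'h', delta=(8-1)*3^1 mod 509 = 21, hash=344+21 mod 509 = 365

Answer: D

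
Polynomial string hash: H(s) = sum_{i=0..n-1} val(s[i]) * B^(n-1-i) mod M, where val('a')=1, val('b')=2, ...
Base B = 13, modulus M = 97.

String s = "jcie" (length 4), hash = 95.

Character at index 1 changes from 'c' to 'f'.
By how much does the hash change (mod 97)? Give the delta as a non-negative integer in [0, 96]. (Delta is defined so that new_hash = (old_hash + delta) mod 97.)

Answer: 22

Derivation:
Delta formula: (val(new) - val(old)) * B^(n-1-k) mod M
  val('f') - val('c') = 6 - 3 = 3
  B^(n-1-k) = 13^2 mod 97 = 72
  Delta = 3 * 72 mod 97 = 22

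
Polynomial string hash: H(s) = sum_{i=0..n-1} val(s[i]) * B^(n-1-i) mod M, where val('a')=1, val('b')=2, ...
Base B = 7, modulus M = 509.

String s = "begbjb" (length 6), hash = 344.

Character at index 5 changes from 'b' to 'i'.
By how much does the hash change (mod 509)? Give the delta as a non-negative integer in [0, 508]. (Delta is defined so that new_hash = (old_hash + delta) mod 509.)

Delta formula: (val(new) - val(old)) * B^(n-1-k) mod M
  val('i') - val('b') = 9 - 2 = 7
  B^(n-1-k) = 7^0 mod 509 = 1
  Delta = 7 * 1 mod 509 = 7

Answer: 7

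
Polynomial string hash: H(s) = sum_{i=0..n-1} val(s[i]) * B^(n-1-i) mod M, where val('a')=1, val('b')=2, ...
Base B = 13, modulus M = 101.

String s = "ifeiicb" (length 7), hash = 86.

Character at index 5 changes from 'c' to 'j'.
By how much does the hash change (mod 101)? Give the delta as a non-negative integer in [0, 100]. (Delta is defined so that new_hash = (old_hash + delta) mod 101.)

Delta formula: (val(new) - val(old)) * B^(n-1-k) mod M
  val('j') - val('c') = 10 - 3 = 7
  B^(n-1-k) = 13^1 mod 101 = 13
  Delta = 7 * 13 mod 101 = 91

Answer: 91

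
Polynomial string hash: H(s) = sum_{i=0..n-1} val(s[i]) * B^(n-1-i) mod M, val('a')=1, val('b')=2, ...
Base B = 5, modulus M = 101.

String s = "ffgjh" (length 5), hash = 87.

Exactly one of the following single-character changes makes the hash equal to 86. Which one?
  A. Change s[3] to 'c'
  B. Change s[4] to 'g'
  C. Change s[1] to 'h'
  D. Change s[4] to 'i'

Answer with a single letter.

Option A: s[3]='j'->'c', delta=(3-10)*5^1 mod 101 = 66, hash=87+66 mod 101 = 52
Option B: s[4]='h'->'g', delta=(7-8)*5^0 mod 101 = 100, hash=87+100 mod 101 = 86 <-- target
Option C: s[1]='f'->'h', delta=(8-6)*5^3 mod 101 = 48, hash=87+48 mod 101 = 34
Option D: s[4]='h'->'i', delta=(9-8)*5^0 mod 101 = 1, hash=87+1 mod 101 = 88

Answer: B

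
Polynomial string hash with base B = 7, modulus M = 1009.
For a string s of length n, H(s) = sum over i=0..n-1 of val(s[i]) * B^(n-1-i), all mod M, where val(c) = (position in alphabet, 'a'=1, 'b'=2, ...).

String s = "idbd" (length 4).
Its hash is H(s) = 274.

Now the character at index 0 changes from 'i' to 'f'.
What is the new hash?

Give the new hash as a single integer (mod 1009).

val('i') = 9, val('f') = 6
Position k = 0, exponent = n-1-k = 3
B^3 mod M = 7^3 mod 1009 = 343
Delta = (6 - 9) * 343 mod 1009 = 989
New hash = (274 + 989) mod 1009 = 254

Answer: 254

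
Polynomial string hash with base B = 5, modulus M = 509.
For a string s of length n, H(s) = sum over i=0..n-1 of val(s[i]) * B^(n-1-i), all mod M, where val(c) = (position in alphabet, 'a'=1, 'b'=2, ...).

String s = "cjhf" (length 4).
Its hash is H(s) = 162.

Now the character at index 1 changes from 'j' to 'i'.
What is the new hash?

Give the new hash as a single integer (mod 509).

val('j') = 10, val('i') = 9
Position k = 1, exponent = n-1-k = 2
B^2 mod M = 5^2 mod 509 = 25
Delta = (9 - 10) * 25 mod 509 = 484
New hash = (162 + 484) mod 509 = 137

Answer: 137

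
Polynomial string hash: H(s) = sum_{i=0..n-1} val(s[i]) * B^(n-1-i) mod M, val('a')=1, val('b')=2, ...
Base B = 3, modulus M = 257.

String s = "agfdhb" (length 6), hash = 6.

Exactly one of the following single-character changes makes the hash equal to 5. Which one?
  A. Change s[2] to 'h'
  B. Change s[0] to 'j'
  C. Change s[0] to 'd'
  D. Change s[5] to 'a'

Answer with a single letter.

Answer: D

Derivation:
Option A: s[2]='f'->'h', delta=(8-6)*3^3 mod 257 = 54, hash=6+54 mod 257 = 60
Option B: s[0]='a'->'j', delta=(10-1)*3^5 mod 257 = 131, hash=6+131 mod 257 = 137
Option C: s[0]='a'->'d', delta=(4-1)*3^5 mod 257 = 215, hash=6+215 mod 257 = 221
Option D: s[5]='b'->'a', delta=(1-2)*3^0 mod 257 = 256, hash=6+256 mod 257 = 5 <-- target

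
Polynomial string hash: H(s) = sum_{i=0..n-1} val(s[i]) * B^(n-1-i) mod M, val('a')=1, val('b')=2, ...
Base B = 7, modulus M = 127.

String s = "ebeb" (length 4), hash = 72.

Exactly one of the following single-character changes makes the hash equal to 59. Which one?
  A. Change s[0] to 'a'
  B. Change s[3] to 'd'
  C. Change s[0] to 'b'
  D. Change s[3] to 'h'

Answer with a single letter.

Answer: C

Derivation:
Option A: s[0]='e'->'a', delta=(1-5)*7^3 mod 127 = 25, hash=72+25 mod 127 = 97
Option B: s[3]='b'->'d', delta=(4-2)*7^0 mod 127 = 2, hash=72+2 mod 127 = 74
Option C: s[0]='e'->'b', delta=(2-5)*7^3 mod 127 = 114, hash=72+114 mod 127 = 59 <-- target
Option D: s[3]='b'->'h', delta=(8-2)*7^0 mod 127 = 6, hash=72+6 mod 127 = 78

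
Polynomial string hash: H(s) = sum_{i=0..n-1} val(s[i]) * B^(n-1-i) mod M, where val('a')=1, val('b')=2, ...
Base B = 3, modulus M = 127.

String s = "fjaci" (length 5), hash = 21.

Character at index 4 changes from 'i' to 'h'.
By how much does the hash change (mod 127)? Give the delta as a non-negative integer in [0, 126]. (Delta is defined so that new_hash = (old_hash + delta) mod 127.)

Delta formula: (val(new) - val(old)) * B^(n-1-k) mod M
  val('h') - val('i') = 8 - 9 = -1
  B^(n-1-k) = 3^0 mod 127 = 1
  Delta = -1 * 1 mod 127 = 126

Answer: 126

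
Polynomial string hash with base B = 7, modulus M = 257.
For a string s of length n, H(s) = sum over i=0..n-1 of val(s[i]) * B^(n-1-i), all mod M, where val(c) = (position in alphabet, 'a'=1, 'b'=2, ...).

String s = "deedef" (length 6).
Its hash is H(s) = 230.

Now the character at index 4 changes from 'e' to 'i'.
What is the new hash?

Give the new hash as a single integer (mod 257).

val('e') = 5, val('i') = 9
Position k = 4, exponent = n-1-k = 1
B^1 mod M = 7^1 mod 257 = 7
Delta = (9 - 5) * 7 mod 257 = 28
New hash = (230 + 28) mod 257 = 1

Answer: 1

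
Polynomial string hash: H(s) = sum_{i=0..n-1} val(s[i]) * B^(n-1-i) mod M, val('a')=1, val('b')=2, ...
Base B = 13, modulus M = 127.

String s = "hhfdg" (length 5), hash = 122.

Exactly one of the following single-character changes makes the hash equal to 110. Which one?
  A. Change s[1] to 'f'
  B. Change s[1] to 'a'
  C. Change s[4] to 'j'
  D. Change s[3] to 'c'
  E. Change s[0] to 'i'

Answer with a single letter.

Option A: s[1]='h'->'f', delta=(6-8)*13^3 mod 127 = 51, hash=122+51 mod 127 = 46
Option B: s[1]='h'->'a', delta=(1-8)*13^3 mod 127 = 115, hash=122+115 mod 127 = 110 <-- target
Option C: s[4]='g'->'j', delta=(10-7)*13^0 mod 127 = 3, hash=122+3 mod 127 = 125
Option D: s[3]='d'->'c', delta=(3-4)*13^1 mod 127 = 114, hash=122+114 mod 127 = 109
Option E: s[0]='h'->'i', delta=(9-8)*13^4 mod 127 = 113, hash=122+113 mod 127 = 108

Answer: B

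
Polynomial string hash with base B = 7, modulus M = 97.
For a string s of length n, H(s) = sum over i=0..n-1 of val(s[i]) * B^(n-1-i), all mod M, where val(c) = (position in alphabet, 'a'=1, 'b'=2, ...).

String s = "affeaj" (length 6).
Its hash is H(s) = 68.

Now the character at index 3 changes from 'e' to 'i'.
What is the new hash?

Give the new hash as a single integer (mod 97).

Answer: 70

Derivation:
val('e') = 5, val('i') = 9
Position k = 3, exponent = n-1-k = 2
B^2 mod M = 7^2 mod 97 = 49
Delta = (9 - 5) * 49 mod 97 = 2
New hash = (68 + 2) mod 97 = 70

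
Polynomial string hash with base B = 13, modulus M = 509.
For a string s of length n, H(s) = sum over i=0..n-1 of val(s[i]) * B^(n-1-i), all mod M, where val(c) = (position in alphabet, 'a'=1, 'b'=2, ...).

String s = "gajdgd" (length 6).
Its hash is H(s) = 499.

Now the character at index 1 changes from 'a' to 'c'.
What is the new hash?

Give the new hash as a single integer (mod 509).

val('a') = 1, val('c') = 3
Position k = 1, exponent = n-1-k = 4
B^4 mod M = 13^4 mod 509 = 57
Delta = (3 - 1) * 57 mod 509 = 114
New hash = (499 + 114) mod 509 = 104

Answer: 104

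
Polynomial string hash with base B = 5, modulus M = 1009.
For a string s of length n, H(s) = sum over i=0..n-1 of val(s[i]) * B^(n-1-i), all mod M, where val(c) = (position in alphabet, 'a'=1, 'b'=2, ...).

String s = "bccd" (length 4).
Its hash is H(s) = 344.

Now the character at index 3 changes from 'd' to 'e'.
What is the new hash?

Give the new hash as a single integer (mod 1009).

Answer: 345

Derivation:
val('d') = 4, val('e') = 5
Position k = 3, exponent = n-1-k = 0
B^0 mod M = 5^0 mod 1009 = 1
Delta = (5 - 4) * 1 mod 1009 = 1
New hash = (344 + 1) mod 1009 = 345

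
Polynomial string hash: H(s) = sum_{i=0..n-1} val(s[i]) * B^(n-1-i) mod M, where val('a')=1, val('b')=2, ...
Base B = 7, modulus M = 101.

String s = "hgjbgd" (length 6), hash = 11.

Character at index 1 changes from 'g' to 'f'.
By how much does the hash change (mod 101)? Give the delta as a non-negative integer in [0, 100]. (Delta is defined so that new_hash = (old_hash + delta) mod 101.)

Answer: 23

Derivation:
Delta formula: (val(new) - val(old)) * B^(n-1-k) mod M
  val('f') - val('g') = 6 - 7 = -1
  B^(n-1-k) = 7^4 mod 101 = 78
  Delta = -1 * 78 mod 101 = 23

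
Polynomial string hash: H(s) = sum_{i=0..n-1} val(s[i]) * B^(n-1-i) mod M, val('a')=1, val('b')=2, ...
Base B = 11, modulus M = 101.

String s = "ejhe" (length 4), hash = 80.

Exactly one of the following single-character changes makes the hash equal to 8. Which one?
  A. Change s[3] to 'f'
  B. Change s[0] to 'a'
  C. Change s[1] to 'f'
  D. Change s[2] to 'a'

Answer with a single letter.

Answer: B

Derivation:
Option A: s[3]='e'->'f', delta=(6-5)*11^0 mod 101 = 1, hash=80+1 mod 101 = 81
Option B: s[0]='e'->'a', delta=(1-5)*11^3 mod 101 = 29, hash=80+29 mod 101 = 8 <-- target
Option C: s[1]='j'->'f', delta=(6-10)*11^2 mod 101 = 21, hash=80+21 mod 101 = 0
Option D: s[2]='h'->'a', delta=(1-8)*11^1 mod 101 = 24, hash=80+24 mod 101 = 3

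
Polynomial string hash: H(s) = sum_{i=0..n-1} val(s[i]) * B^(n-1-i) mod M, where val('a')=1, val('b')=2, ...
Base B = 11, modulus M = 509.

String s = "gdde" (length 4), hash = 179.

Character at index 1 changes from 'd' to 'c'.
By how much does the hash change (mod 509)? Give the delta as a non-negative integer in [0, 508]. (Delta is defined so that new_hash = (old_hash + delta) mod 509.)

Delta formula: (val(new) - val(old)) * B^(n-1-k) mod M
  val('c') - val('d') = 3 - 4 = -1
  B^(n-1-k) = 11^2 mod 509 = 121
  Delta = -1 * 121 mod 509 = 388

Answer: 388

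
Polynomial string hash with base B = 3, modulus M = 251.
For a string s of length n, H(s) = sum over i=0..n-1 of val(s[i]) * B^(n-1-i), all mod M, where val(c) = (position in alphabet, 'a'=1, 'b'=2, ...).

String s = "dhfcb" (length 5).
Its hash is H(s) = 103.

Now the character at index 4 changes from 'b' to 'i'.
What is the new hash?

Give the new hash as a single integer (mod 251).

val('b') = 2, val('i') = 9
Position k = 4, exponent = n-1-k = 0
B^0 mod M = 3^0 mod 251 = 1
Delta = (9 - 2) * 1 mod 251 = 7
New hash = (103 + 7) mod 251 = 110

Answer: 110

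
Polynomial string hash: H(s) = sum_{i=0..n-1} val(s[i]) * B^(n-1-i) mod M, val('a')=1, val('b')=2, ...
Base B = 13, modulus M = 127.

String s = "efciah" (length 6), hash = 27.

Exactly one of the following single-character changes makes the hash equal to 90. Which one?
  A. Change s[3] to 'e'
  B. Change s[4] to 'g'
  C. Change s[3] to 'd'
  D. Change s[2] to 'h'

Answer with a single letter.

Answer: D

Derivation:
Option A: s[3]='i'->'e', delta=(5-9)*13^2 mod 127 = 86, hash=27+86 mod 127 = 113
Option B: s[4]='a'->'g', delta=(7-1)*13^1 mod 127 = 78, hash=27+78 mod 127 = 105
Option C: s[3]='i'->'d', delta=(4-9)*13^2 mod 127 = 44, hash=27+44 mod 127 = 71
Option D: s[2]='c'->'h', delta=(8-3)*13^3 mod 127 = 63, hash=27+63 mod 127 = 90 <-- target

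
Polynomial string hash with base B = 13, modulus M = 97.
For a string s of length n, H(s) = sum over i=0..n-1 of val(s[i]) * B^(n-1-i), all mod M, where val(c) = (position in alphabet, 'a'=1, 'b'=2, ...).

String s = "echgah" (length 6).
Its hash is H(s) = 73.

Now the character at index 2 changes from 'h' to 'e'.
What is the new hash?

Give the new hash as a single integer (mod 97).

Answer: 78

Derivation:
val('h') = 8, val('e') = 5
Position k = 2, exponent = n-1-k = 3
B^3 mod M = 13^3 mod 97 = 63
Delta = (5 - 8) * 63 mod 97 = 5
New hash = (73 + 5) mod 97 = 78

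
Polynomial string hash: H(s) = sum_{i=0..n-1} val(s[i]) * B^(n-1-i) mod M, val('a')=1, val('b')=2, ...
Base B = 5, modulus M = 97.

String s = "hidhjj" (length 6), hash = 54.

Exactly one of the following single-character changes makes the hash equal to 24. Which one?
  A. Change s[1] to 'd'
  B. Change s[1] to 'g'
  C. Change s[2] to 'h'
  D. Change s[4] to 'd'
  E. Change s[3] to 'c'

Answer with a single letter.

Option A: s[1]='i'->'d', delta=(4-9)*5^4 mod 97 = 76, hash=54+76 mod 97 = 33
Option B: s[1]='i'->'g', delta=(7-9)*5^4 mod 97 = 11, hash=54+11 mod 97 = 65
Option C: s[2]='d'->'h', delta=(8-4)*5^3 mod 97 = 15, hash=54+15 mod 97 = 69
Option D: s[4]='j'->'d', delta=(4-10)*5^1 mod 97 = 67, hash=54+67 mod 97 = 24 <-- target
Option E: s[3]='h'->'c', delta=(3-8)*5^2 mod 97 = 69, hash=54+69 mod 97 = 26

Answer: D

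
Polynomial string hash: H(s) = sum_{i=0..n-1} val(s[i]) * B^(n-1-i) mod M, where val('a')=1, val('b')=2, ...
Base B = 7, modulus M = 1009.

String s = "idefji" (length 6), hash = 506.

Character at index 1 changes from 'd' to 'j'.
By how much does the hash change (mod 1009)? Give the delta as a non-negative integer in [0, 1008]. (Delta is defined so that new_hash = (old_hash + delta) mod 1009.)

Delta formula: (val(new) - val(old)) * B^(n-1-k) mod M
  val('j') - val('d') = 10 - 4 = 6
  B^(n-1-k) = 7^4 mod 1009 = 383
  Delta = 6 * 383 mod 1009 = 280

Answer: 280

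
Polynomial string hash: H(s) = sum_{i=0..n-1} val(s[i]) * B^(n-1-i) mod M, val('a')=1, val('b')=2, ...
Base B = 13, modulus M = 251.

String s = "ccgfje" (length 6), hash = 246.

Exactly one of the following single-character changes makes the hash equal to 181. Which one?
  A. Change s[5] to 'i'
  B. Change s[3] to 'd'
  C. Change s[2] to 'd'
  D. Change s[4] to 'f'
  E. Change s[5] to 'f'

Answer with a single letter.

Option A: s[5]='e'->'i', delta=(9-5)*13^0 mod 251 = 4, hash=246+4 mod 251 = 250
Option B: s[3]='f'->'d', delta=(4-6)*13^2 mod 251 = 164, hash=246+164 mod 251 = 159
Option C: s[2]='g'->'d', delta=(4-7)*13^3 mod 251 = 186, hash=246+186 mod 251 = 181 <-- target
Option D: s[4]='j'->'f', delta=(6-10)*13^1 mod 251 = 199, hash=246+199 mod 251 = 194
Option E: s[5]='e'->'f', delta=(6-5)*13^0 mod 251 = 1, hash=246+1 mod 251 = 247

Answer: C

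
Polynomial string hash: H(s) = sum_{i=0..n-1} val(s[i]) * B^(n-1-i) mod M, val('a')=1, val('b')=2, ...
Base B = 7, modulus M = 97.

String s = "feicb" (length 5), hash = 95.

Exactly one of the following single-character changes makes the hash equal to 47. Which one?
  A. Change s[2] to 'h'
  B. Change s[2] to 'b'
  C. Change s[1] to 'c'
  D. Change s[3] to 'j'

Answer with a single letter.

Answer: D

Derivation:
Option A: s[2]='i'->'h', delta=(8-9)*7^2 mod 97 = 48, hash=95+48 mod 97 = 46
Option B: s[2]='i'->'b', delta=(2-9)*7^2 mod 97 = 45, hash=95+45 mod 97 = 43
Option C: s[1]='e'->'c', delta=(3-5)*7^3 mod 97 = 90, hash=95+90 mod 97 = 88
Option D: s[3]='c'->'j', delta=(10-3)*7^1 mod 97 = 49, hash=95+49 mod 97 = 47 <-- target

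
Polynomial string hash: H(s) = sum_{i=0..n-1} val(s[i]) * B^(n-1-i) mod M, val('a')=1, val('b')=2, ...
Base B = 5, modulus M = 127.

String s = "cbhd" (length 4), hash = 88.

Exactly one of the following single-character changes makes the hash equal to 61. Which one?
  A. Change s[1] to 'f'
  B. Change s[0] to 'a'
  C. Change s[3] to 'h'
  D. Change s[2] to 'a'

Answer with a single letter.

Answer: A

Derivation:
Option A: s[1]='b'->'f', delta=(6-2)*5^2 mod 127 = 100, hash=88+100 mod 127 = 61 <-- target
Option B: s[0]='c'->'a', delta=(1-3)*5^3 mod 127 = 4, hash=88+4 mod 127 = 92
Option C: s[3]='d'->'h', delta=(8-4)*5^0 mod 127 = 4, hash=88+4 mod 127 = 92
Option D: s[2]='h'->'a', delta=(1-8)*5^1 mod 127 = 92, hash=88+92 mod 127 = 53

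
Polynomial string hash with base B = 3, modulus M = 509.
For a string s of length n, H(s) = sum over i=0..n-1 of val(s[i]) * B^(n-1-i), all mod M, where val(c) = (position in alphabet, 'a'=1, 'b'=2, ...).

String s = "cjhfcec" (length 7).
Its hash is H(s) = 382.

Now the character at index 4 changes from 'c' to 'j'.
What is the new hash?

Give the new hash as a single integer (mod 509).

val('c') = 3, val('j') = 10
Position k = 4, exponent = n-1-k = 2
B^2 mod M = 3^2 mod 509 = 9
Delta = (10 - 3) * 9 mod 509 = 63
New hash = (382 + 63) mod 509 = 445

Answer: 445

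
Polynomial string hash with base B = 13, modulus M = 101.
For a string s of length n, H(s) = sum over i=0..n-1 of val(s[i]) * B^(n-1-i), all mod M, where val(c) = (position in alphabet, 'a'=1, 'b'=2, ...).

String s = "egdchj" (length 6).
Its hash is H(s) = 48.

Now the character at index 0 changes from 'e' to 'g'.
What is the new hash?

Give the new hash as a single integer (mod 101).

Answer: 82

Derivation:
val('e') = 5, val('g') = 7
Position k = 0, exponent = n-1-k = 5
B^5 mod M = 13^5 mod 101 = 17
Delta = (7 - 5) * 17 mod 101 = 34
New hash = (48 + 34) mod 101 = 82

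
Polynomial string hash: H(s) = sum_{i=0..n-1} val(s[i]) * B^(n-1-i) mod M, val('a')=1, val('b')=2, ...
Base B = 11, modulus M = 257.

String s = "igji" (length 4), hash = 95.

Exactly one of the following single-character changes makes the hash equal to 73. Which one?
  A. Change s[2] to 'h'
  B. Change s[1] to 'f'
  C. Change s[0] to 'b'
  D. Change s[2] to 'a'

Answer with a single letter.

Answer: A

Derivation:
Option A: s[2]='j'->'h', delta=(8-10)*11^1 mod 257 = 235, hash=95+235 mod 257 = 73 <-- target
Option B: s[1]='g'->'f', delta=(6-7)*11^2 mod 257 = 136, hash=95+136 mod 257 = 231
Option C: s[0]='i'->'b', delta=(2-9)*11^3 mod 257 = 192, hash=95+192 mod 257 = 30
Option D: s[2]='j'->'a', delta=(1-10)*11^1 mod 257 = 158, hash=95+158 mod 257 = 253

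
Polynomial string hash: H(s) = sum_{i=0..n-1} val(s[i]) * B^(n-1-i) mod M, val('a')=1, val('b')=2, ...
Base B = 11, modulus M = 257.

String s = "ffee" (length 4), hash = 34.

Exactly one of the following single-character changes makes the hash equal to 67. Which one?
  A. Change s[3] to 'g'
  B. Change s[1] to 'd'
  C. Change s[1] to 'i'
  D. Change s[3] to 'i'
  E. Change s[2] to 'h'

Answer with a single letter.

Answer: E

Derivation:
Option A: s[3]='e'->'g', delta=(7-5)*11^0 mod 257 = 2, hash=34+2 mod 257 = 36
Option B: s[1]='f'->'d', delta=(4-6)*11^2 mod 257 = 15, hash=34+15 mod 257 = 49
Option C: s[1]='f'->'i', delta=(9-6)*11^2 mod 257 = 106, hash=34+106 mod 257 = 140
Option D: s[3]='e'->'i', delta=(9-5)*11^0 mod 257 = 4, hash=34+4 mod 257 = 38
Option E: s[2]='e'->'h', delta=(8-5)*11^1 mod 257 = 33, hash=34+33 mod 257 = 67 <-- target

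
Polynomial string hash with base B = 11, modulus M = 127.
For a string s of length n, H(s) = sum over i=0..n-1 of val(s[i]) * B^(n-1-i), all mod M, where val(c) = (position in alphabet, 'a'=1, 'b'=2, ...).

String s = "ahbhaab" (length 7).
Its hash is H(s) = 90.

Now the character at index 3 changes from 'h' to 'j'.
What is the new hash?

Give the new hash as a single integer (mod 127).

Answer: 85

Derivation:
val('h') = 8, val('j') = 10
Position k = 3, exponent = n-1-k = 3
B^3 mod M = 11^3 mod 127 = 61
Delta = (10 - 8) * 61 mod 127 = 122
New hash = (90 + 122) mod 127 = 85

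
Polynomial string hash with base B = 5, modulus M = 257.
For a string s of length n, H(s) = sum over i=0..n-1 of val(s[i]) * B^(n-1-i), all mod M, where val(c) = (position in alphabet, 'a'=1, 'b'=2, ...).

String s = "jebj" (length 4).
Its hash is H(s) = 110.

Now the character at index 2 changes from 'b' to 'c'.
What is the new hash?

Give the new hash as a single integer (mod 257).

val('b') = 2, val('c') = 3
Position k = 2, exponent = n-1-k = 1
B^1 mod M = 5^1 mod 257 = 5
Delta = (3 - 2) * 5 mod 257 = 5
New hash = (110 + 5) mod 257 = 115

Answer: 115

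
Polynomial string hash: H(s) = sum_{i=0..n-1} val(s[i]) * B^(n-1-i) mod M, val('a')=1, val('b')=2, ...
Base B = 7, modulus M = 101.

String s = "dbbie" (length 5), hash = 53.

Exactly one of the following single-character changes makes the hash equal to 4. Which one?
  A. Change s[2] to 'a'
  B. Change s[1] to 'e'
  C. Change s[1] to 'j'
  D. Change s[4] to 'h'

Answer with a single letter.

Answer: A

Derivation:
Option A: s[2]='b'->'a', delta=(1-2)*7^2 mod 101 = 52, hash=53+52 mod 101 = 4 <-- target
Option B: s[1]='b'->'e', delta=(5-2)*7^3 mod 101 = 19, hash=53+19 mod 101 = 72
Option C: s[1]='b'->'j', delta=(10-2)*7^3 mod 101 = 17, hash=53+17 mod 101 = 70
Option D: s[4]='e'->'h', delta=(8-5)*7^0 mod 101 = 3, hash=53+3 mod 101 = 56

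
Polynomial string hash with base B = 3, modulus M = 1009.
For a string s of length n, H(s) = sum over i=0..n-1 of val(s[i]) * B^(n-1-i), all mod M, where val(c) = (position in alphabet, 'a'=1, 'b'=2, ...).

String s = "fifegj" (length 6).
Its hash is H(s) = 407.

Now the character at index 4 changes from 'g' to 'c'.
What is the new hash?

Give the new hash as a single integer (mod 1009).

Answer: 395

Derivation:
val('g') = 7, val('c') = 3
Position k = 4, exponent = n-1-k = 1
B^1 mod M = 3^1 mod 1009 = 3
Delta = (3 - 7) * 3 mod 1009 = 997
New hash = (407 + 997) mod 1009 = 395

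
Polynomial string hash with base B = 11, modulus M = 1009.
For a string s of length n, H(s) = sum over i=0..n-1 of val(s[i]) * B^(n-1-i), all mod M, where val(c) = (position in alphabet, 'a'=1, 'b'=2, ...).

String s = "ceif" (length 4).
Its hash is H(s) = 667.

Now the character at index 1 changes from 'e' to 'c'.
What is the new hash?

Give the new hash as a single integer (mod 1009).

val('e') = 5, val('c') = 3
Position k = 1, exponent = n-1-k = 2
B^2 mod M = 11^2 mod 1009 = 121
Delta = (3 - 5) * 121 mod 1009 = 767
New hash = (667 + 767) mod 1009 = 425

Answer: 425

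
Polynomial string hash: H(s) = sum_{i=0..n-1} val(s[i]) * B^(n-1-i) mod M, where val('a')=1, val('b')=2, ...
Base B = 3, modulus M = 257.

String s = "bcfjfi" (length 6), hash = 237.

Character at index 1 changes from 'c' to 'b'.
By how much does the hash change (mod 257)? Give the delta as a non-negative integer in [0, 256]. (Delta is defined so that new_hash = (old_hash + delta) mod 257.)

Answer: 176

Derivation:
Delta formula: (val(new) - val(old)) * B^(n-1-k) mod M
  val('b') - val('c') = 2 - 3 = -1
  B^(n-1-k) = 3^4 mod 257 = 81
  Delta = -1 * 81 mod 257 = 176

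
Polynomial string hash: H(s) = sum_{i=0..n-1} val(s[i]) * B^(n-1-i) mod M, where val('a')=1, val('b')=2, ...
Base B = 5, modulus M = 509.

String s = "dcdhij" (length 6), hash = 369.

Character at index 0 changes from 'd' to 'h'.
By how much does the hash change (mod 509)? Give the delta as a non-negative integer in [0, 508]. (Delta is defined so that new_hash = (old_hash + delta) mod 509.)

Delta formula: (val(new) - val(old)) * B^(n-1-k) mod M
  val('h') - val('d') = 8 - 4 = 4
  B^(n-1-k) = 5^5 mod 509 = 71
  Delta = 4 * 71 mod 509 = 284

Answer: 284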